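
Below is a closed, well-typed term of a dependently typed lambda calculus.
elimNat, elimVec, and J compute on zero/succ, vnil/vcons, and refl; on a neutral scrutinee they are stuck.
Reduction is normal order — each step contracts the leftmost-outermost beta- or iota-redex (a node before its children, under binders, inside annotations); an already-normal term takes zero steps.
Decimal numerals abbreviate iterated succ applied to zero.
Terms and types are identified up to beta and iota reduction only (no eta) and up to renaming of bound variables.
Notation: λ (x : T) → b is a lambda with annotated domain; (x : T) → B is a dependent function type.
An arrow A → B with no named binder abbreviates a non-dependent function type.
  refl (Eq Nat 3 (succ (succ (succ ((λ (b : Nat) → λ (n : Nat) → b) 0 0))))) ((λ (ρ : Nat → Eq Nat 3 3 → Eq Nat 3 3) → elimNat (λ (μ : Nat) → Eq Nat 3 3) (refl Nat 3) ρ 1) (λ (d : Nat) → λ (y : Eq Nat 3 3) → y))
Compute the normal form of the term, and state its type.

normal form:
  refl (Eq Nat 3 3) (refl Nat 3)
the term's type:
  Eq (Eq Nat 3 3) (refl Nat 3) (refl Nat 3)
observation: normalization takes exactly 7 steps under the normal-order strategy.


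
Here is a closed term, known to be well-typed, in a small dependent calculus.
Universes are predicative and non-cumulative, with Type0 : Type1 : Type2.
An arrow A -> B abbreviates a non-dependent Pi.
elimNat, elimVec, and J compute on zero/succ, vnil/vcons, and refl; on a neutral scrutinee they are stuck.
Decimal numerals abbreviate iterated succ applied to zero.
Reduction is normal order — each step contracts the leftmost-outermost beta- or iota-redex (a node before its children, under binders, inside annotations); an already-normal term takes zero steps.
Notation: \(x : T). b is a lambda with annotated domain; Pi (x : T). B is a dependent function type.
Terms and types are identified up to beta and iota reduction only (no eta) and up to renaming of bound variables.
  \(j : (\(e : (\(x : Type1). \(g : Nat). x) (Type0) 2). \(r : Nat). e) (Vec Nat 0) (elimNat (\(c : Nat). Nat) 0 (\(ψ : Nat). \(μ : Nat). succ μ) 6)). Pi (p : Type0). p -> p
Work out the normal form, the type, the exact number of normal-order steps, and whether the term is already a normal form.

reduced normal form:
  \(j : Vec Nat 0). Pi (e : Type0). e -> e
the term's type:
  Vec Nat 0 -> Type1
steps to reach normal form (normal order): 2
already normal: no
first redex: a beta-redex


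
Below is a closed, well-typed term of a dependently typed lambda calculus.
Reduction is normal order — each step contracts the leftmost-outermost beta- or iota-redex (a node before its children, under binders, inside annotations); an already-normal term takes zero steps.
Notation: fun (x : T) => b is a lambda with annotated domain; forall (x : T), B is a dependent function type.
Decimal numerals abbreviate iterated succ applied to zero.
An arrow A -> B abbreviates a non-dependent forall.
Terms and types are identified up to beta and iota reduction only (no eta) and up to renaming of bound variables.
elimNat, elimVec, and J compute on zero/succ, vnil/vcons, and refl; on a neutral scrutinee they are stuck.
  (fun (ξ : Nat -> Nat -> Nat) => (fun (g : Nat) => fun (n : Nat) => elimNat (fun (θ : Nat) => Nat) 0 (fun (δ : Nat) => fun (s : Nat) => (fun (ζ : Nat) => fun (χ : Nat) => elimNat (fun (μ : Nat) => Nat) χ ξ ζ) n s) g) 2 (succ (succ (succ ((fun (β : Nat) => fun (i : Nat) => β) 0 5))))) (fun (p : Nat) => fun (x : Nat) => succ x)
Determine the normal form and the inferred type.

normal form:
  6
type:
  Nat


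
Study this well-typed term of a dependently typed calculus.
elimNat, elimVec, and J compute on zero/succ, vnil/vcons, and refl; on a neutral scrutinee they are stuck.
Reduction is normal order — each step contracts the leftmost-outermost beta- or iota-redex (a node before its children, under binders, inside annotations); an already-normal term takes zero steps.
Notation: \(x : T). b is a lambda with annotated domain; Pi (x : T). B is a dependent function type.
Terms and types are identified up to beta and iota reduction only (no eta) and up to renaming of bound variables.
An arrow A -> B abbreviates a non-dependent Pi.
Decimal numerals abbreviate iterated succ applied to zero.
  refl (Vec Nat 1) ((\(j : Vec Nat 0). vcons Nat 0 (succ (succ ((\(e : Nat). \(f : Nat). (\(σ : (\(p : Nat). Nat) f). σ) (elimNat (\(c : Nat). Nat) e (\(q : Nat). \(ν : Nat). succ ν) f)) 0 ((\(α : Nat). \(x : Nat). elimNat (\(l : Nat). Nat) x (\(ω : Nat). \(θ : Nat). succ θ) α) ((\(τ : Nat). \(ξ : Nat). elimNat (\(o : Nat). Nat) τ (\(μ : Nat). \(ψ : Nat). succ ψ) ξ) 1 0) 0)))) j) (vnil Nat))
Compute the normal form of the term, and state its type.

resulting normal form:
  refl (Vec Nat 1) (vcons Nat 0 3 (vnil Nat))
type:
  Eq (Vec Nat 1) (vcons Nat 0 3 (vnil Nat)) (vcons Nat 0 3 (vnil Nat))


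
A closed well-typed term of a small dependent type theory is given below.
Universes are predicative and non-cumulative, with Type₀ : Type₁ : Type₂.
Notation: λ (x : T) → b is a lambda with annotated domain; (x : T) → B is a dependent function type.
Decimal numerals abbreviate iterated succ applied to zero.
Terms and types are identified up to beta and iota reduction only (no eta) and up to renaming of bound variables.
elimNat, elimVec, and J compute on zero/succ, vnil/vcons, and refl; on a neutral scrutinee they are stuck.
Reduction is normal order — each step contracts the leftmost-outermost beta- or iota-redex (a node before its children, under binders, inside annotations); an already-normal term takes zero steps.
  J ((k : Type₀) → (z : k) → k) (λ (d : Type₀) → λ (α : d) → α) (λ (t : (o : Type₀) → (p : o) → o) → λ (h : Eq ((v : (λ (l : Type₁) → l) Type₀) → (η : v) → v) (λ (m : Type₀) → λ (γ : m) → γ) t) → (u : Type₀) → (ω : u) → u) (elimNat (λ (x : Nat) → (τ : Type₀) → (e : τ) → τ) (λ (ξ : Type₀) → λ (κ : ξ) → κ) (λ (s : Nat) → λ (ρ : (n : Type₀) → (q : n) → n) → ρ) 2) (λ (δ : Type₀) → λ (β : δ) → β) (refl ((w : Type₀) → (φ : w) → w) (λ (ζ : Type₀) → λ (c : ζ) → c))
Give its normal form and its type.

normal form:
  λ (k : Type₀) → λ (z : k) → z
type:
  (k : Type₀) → (z : k) → k


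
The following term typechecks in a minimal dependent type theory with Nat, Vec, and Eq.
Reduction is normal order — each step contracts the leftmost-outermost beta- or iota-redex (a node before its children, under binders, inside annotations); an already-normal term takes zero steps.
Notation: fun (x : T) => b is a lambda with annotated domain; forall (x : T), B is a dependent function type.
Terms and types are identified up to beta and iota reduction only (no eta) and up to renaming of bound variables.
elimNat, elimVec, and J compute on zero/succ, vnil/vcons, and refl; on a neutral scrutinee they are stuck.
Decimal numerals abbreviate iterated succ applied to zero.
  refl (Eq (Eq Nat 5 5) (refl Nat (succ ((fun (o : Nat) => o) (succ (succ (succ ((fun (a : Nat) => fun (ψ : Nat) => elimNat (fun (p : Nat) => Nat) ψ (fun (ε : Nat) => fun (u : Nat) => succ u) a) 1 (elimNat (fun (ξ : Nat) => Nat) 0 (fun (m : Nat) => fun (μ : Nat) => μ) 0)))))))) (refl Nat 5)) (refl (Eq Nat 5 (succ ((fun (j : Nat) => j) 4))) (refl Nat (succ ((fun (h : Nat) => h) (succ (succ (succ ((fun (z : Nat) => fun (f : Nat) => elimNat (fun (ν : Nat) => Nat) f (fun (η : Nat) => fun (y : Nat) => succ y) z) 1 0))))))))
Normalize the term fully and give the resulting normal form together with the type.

normal form:
  refl (Eq (Eq Nat 5 5) (refl Nat 5) (refl Nat 5)) (refl (Eq Nat 5 5) (refl Nat 5))
type:
  Eq (Eq (Eq Nat 5 5) (refl Nat 5) (refl Nat 5)) (refl (Eq Nat 5 5) (refl Nat 5)) (refl (Eq Nat 5 5) (refl Nat 5))
observation: 16 normal-order steps separate the term from its normal form.


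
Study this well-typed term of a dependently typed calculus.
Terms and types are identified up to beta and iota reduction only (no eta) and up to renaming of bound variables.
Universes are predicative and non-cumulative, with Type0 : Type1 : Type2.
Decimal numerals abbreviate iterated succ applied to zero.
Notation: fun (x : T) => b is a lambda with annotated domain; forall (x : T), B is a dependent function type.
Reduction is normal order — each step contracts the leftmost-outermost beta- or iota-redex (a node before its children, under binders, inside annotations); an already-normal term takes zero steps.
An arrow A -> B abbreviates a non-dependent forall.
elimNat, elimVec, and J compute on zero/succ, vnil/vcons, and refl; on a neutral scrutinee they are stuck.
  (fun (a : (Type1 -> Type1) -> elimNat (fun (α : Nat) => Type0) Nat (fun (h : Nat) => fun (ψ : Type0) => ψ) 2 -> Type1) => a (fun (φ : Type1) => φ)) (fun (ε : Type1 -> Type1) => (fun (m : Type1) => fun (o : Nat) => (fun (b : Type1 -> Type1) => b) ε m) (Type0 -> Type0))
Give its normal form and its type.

normal form:
  fun (a : Nat) => Type0 -> Type0
the term's type:
  Nat -> Type1
observation: the leftmost-outermost redex is a beta-redex, and normalization takes 5 steps.


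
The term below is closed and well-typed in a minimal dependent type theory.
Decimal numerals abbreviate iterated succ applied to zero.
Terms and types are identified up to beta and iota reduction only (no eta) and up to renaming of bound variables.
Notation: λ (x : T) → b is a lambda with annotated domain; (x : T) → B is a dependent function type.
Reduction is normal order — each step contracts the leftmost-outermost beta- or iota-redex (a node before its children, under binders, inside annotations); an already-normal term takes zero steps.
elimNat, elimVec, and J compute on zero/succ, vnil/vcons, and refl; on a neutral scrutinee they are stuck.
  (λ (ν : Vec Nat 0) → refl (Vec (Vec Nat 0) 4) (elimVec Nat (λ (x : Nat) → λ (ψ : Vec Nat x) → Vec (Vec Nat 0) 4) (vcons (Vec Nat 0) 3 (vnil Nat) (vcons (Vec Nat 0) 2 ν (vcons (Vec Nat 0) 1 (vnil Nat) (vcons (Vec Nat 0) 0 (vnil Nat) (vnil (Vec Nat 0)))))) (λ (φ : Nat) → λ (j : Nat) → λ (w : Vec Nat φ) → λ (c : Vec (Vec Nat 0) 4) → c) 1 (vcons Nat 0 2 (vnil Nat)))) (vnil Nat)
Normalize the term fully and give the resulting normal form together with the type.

normal form:
  refl (Vec (Vec Nat 0) 4) (vcons (Vec Nat 0) 3 (vnil Nat) (vcons (Vec Nat 0) 2 (vnil Nat) (vcons (Vec Nat 0) 1 (vnil Nat) (vcons (Vec Nat 0) 0 (vnil Nat) (vnil (Vec Nat 0))))))
type:
  Eq (Vec (Vec Nat 0) 4) (vcons (Vec Nat 0) 3 (vnil Nat) (vcons (Vec Nat 0) 2 (vnil Nat) (vcons (Vec Nat 0) 1 (vnil Nat) (vcons (Vec Nat 0) 0 (vnil Nat) (vnil (Vec Nat 0)))))) (vcons (Vec Nat 0) 3 (vnil Nat) (vcons (Vec Nat 0) 2 (vnil Nat) (vcons (Vec Nat 0) 1 (vnil Nat) (vcons (Vec Nat 0) 0 (vnil Nat) (vnil (Vec Nat 0))))))
observation: the leftmost-outermost redex is a beta-redex, and normalization takes 7 steps.


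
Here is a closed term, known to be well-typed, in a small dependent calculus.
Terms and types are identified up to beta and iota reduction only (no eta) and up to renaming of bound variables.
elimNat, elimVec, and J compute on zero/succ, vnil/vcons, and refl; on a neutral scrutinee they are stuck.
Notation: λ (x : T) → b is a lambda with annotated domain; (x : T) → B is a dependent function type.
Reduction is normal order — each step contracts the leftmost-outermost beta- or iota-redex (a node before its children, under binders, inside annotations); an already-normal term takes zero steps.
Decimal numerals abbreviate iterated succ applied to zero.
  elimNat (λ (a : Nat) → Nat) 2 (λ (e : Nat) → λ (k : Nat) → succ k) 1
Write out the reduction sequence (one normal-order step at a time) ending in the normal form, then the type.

reduction (normal order):
  elimNat (λ (a : Nat) → Nat) 2 (λ (e : Nat) → λ (k : Nat) → succ k) 1
  ~> (λ (a : Nat) → λ (e : Nat) → succ e) 0 (elimNat (λ (k : Nat) → Nat) 2 (λ (θ : Nat) → λ (i : Nat) → succ i) 0)
  ~> (λ (a : Nat) → succ a) (elimNat (λ (e : Nat) → Nat) 2 (λ (k : Nat) → λ (θ : Nat) → succ θ) 0)
  ~> succ (elimNat (λ (a : Nat) → Nat) 2 (λ (e : Nat) → λ (k : Nat) → succ k) 0)
  ~> 3
type:
  Nat


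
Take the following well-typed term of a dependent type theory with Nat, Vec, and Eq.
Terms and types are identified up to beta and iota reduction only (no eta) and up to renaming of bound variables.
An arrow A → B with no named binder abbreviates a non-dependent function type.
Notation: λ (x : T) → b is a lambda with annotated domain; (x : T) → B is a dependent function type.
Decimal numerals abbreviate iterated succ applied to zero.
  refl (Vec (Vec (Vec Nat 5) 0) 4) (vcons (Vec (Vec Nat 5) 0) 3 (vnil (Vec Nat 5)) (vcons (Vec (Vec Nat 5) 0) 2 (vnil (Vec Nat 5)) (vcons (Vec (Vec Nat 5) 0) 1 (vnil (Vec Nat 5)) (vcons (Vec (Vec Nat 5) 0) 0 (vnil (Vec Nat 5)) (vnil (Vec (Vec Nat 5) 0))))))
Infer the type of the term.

inferred type:
  Eq (Vec (Vec (Vec Nat 5) 0) 4) (vcons (Vec (Vec Nat 5) 0) 3 (vnil (Vec Nat 5)) (vcons (Vec (Vec Nat 5) 0) 2 (vnil (Vec Nat 5)) (vcons (Vec (Vec Nat 5) 0) 1 (vnil (Vec Nat 5)) (vcons (Vec (Vec Nat 5) 0) 0 (vnil (Vec Nat 5)) (vnil (Vec (Vec Nat 5) 0)))))) (vcons (Vec (Vec Nat 5) 0) 3 (vnil (Vec Nat 5)) (vcons (Vec (Vec Nat 5) 0) 2 (vnil (Vec Nat 5)) (vcons (Vec (Vec Nat 5) 0) 1 (vnil (Vec Nat 5)) (vcons (Vec (Vec Nat 5) 0) 0 (vnil (Vec Nat 5)) (vnil (Vec (Vec Nat 5) 0))))))


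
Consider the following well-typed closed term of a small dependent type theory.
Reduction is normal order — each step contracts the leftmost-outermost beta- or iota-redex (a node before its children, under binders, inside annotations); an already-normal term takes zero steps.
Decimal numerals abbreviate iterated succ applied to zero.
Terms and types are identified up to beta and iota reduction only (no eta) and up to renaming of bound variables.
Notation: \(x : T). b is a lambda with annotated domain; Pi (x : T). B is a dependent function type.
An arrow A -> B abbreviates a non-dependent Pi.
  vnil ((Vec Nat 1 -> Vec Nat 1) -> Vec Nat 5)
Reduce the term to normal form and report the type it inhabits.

reduced normal form:
  vnil ((Vec Nat 1 -> Vec Nat 1) -> Vec Nat 5)
inferred type:
  Vec ((Vec Nat 1 -> Vec Nat 1) -> Vec Nat 5) 0


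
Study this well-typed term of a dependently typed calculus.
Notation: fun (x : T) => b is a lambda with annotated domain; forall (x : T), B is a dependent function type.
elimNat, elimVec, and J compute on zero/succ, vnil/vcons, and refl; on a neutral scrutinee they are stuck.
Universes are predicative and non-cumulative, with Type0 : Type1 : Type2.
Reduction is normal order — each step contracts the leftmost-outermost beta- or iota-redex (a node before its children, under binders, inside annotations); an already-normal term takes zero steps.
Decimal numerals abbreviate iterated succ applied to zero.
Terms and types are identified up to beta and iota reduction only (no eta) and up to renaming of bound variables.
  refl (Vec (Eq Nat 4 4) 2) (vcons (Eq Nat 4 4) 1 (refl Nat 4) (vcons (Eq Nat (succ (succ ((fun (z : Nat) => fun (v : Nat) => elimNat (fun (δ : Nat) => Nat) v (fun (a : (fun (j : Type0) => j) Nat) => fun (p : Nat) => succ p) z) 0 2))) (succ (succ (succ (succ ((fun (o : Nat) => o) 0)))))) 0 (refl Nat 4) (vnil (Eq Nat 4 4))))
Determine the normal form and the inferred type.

normal form:
  refl (Vec (Eq Nat 4 4) 2) (vcons (Eq Nat 4 4) 1 (refl Nat 4) (vcons (Eq Nat 4 4) 0 (refl Nat 4) (vnil (Eq Nat 4 4))))
inferred type:
  Eq (Vec (Eq Nat 4 4) 2) (vcons (Eq Nat 4 4) 1 (refl Nat 4) (vcons (Eq Nat 4 4) 0 (refl Nat 4) (vnil (Eq Nat 4 4)))) (vcons (Eq Nat 4 4) 1 (refl Nat 4) (vcons (Eq Nat 4 4) 0 (refl Nat 4) (vnil (Eq Nat 4 4))))


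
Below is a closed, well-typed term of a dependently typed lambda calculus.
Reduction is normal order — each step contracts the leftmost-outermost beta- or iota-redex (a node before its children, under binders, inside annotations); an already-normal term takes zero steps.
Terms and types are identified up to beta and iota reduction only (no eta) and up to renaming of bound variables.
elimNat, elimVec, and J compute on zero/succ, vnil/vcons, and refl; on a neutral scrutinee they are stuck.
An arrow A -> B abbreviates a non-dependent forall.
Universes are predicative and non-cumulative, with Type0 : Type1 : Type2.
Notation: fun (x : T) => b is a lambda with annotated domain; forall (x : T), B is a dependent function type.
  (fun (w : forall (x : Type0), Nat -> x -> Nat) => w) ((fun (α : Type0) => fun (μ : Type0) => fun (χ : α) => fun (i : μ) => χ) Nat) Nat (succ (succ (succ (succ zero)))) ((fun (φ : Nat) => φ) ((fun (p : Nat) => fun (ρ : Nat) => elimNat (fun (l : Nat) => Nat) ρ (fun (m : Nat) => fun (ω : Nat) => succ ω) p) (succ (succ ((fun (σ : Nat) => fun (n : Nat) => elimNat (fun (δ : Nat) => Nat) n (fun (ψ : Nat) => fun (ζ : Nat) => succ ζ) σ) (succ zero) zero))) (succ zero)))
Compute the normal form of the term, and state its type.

resulting normal form:
  succ (succ (succ (succ zero)))
inferred type:
  Nat


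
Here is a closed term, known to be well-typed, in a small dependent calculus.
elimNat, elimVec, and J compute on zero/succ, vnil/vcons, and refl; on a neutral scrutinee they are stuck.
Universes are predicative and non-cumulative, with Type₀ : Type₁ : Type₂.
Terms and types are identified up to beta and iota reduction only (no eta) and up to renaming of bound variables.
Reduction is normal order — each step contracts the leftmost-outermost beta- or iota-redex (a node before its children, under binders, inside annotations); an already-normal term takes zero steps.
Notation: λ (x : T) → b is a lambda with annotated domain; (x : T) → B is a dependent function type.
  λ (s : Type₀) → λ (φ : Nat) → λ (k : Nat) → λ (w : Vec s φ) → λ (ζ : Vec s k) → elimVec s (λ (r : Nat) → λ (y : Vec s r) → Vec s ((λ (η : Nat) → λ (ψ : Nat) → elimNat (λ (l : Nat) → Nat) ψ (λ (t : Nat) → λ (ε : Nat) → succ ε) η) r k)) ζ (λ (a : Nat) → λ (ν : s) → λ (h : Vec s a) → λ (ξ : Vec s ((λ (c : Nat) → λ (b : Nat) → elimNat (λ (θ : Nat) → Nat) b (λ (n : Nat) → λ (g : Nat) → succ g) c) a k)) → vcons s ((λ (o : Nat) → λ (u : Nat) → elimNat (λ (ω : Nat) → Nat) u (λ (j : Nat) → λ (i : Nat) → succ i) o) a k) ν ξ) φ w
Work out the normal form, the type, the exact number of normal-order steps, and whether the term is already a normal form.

reduced normal form:
  λ (s : Type₀) → λ (φ : Nat) → λ (k : Nat) → λ (w : Vec s φ) → λ (ζ : Vec s k) → elimVec s (λ (r : Nat) → λ (y : Vec s r) → Vec s (elimNat (λ (η : Nat) → Nat) k (λ (ψ : Nat) → λ (l : Nat) → succ l) r)) ζ (λ (t : Nat) → λ (ε : s) → λ (a : Vec s t) → λ (ν : Vec s (elimNat (λ (h : Nat) → Nat) k (λ (ξ : Nat) → λ (c : Nat) → succ c) t)) → vcons s (elimNat (λ (b : Nat) → Nat) k (λ (θ : Nat) → λ (n : Nat) → succ n) t) ε ν) φ w
type:
  (s : Type₀) → (φ : Nat) → (k : Nat) → (w : Vec s φ) → (ζ : Vec s k) → Vec s (elimNat (λ (r : Nat) → Nat) k (λ (y : Nat) → λ (η : Nat) → succ η) φ)
reduction steps (normal order): 6
already normal: no
first contracted redex: a beta-redex


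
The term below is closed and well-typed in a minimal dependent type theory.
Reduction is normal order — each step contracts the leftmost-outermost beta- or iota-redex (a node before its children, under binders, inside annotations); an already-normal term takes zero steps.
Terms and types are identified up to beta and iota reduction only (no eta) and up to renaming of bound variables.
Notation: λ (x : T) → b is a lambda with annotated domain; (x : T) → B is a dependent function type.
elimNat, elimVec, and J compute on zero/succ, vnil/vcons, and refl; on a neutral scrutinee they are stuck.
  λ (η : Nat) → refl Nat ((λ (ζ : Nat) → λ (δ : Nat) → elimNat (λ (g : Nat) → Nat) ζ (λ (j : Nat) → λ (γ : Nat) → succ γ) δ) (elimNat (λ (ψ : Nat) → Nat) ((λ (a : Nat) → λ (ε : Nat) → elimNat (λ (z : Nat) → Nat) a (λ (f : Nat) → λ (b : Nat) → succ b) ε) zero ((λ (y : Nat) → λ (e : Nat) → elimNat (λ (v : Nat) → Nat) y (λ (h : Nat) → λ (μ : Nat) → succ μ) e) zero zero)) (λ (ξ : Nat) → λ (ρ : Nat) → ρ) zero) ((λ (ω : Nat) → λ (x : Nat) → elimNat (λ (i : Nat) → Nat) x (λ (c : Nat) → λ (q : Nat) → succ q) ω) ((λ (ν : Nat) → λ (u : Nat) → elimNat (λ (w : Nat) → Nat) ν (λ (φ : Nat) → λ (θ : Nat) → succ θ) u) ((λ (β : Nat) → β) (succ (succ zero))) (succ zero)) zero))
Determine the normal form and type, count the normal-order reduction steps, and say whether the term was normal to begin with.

normal form:
  λ (η : Nat) → refl Nat (succ (succ (succ zero)))
inferred type:
  (η : Nat) → Eq Nat (succ (succ (succ zero))) (succ (succ (succ zero)))
normal-order step count: 38
started in normal form: no
first redex: a beta-redex


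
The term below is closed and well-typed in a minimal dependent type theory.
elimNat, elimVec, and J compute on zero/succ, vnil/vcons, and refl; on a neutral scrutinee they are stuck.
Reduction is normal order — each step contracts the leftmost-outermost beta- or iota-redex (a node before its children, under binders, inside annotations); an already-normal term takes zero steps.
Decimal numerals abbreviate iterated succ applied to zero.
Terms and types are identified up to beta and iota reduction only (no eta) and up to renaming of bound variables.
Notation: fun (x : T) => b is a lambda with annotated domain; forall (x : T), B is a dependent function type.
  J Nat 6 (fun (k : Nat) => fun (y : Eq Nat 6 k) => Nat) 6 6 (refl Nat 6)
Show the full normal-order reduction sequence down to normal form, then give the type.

normal-order reduction sequence:
  J Nat 6 (fun (k : Nat) => fun (y : Eq Nat 6 k) => Nat) 6 6 (refl Nat 6)
  ~> 6
the term's type:
  Nat


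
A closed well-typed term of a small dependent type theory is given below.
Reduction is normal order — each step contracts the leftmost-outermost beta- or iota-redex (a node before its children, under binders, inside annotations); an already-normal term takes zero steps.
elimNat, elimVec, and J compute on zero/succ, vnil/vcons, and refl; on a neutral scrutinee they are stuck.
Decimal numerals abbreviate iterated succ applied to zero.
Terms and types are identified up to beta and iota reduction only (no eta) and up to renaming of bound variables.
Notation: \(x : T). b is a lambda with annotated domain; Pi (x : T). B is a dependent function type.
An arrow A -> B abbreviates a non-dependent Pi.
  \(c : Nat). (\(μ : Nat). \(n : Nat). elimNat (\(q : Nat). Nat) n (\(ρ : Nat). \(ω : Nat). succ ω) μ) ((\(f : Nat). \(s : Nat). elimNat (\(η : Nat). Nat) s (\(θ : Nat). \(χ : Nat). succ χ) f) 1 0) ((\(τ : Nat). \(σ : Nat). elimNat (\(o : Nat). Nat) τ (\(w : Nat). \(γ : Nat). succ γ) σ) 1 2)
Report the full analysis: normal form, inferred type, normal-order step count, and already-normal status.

resulting normal form:
  \(c : Nat). 4
inferred type:
  Nat -> Nat
steps to reach normal form (normal order): 21
started in normal form: no
first contracted redex: a beta-redex


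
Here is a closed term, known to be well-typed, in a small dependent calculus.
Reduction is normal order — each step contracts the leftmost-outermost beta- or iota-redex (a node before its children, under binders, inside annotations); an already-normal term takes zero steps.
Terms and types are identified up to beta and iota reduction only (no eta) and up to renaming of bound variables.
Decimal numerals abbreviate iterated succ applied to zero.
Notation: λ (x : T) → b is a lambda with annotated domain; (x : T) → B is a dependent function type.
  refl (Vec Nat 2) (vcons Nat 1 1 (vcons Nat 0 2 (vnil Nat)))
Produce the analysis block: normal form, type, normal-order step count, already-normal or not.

reduced normal form:
  refl (Vec Nat 2) (vcons Nat 1 1 (vcons Nat 0 2 (vnil Nat)))
the term's type:
  Eq (Vec Nat 2) (vcons Nat 1 1 (vcons Nat 0 2 (vnil Nat))) (vcons Nat 1 1 (vcons Nat 0 2 (vnil Nat)))
normal-order step count: 0
already normal: yes


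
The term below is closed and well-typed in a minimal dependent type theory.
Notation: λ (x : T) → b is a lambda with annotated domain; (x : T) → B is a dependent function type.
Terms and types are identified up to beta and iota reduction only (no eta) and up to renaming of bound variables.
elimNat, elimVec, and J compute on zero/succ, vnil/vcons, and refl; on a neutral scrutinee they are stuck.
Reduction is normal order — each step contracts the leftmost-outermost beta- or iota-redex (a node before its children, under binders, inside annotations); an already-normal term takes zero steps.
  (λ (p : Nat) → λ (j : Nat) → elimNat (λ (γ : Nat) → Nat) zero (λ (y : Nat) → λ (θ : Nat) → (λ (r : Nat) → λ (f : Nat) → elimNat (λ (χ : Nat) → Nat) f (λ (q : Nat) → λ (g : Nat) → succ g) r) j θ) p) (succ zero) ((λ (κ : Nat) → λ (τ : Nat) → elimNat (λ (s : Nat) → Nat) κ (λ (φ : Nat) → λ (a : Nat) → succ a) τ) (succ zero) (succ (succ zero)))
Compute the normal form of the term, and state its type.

normal form:
  succ (succ (succ zero))
inferred type:
  Nat


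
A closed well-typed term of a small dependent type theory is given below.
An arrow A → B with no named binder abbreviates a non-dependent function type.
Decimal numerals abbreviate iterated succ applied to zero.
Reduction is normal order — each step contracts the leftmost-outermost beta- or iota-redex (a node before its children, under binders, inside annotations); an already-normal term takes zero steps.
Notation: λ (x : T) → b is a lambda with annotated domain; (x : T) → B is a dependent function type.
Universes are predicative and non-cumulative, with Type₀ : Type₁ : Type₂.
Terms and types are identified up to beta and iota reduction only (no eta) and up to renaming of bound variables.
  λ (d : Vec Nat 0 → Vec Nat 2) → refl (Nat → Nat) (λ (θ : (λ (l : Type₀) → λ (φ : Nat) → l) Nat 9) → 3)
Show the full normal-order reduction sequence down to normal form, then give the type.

normal-order reduction sequence:
  λ (d : Vec Nat 0 → Vec Nat 2) → refl (Nat → Nat) (λ (θ : (λ (l : Type₀) → λ (φ : Nat) → l) Nat 9) → 3)
  ~> λ (d : Vec Nat 0 → Vec Nat 2) → refl (Nat → Nat) (λ (θ : (λ (l : Nat) → Nat) 9) → 3)
  ~> λ (d : Vec Nat 0 → Vec Nat 2) → refl (Nat → Nat) (λ (θ : Nat) → 3)
the term's type:
  (Vec Nat 0 → Vec Nat 2) → Eq (Nat → Nat) (λ (d : Nat) → 3) (λ (θ : Nat) → 3)


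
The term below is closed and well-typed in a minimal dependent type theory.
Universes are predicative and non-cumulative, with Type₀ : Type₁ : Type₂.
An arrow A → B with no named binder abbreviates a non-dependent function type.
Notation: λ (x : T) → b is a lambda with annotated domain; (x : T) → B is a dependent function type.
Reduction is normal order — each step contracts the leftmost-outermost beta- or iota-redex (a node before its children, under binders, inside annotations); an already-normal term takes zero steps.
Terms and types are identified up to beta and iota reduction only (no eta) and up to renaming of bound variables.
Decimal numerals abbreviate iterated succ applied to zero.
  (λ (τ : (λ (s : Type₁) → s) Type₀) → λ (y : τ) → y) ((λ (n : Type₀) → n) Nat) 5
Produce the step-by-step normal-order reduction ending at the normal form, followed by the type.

normal-order reduction:
  (λ (τ : (λ (s : Type₁) → s) Type₀) → λ (y : τ) → y) ((λ (n : Type₀) → n) Nat) 5
  ~> (λ (τ : (λ (s : Type₀) → s) Nat) → τ) 5
  ~> 5
the term's type:
  Nat


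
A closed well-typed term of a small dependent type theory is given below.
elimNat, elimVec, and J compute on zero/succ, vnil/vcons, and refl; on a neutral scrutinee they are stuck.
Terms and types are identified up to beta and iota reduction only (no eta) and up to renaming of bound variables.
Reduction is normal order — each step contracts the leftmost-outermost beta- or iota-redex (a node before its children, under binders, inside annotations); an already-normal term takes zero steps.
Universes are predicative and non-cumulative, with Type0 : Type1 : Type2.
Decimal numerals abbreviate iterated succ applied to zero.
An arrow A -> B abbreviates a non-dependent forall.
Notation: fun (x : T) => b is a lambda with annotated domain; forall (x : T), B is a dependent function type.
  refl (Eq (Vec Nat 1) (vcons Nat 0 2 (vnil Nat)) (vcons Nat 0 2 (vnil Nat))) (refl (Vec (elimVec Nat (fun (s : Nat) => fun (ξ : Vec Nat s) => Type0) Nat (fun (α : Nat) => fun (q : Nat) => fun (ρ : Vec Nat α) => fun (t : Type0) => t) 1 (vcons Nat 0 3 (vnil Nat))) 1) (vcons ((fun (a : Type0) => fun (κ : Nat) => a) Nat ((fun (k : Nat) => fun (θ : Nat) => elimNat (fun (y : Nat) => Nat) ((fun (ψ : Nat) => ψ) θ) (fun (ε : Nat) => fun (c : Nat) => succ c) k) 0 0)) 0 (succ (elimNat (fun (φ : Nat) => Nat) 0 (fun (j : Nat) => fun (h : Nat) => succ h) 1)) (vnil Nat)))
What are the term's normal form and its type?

resulting normal form:
  refl (Eq (Vec Nat 1) (vcons Nat 0 2 (vnil Nat)) (vcons Nat 0 2 (vnil Nat))) (refl (Vec Nat 1) (vcons Nat 0 2 (vnil Nat)))
inferred type:
  Eq (Eq (Vec Nat 1) (vcons Nat 0 2 (vnil Nat)) (vcons Nat 0 2 (vnil Nat))) (refl (Vec Nat 1) (vcons Nat 0 2 (vnil Nat))) (refl (Vec Nat 1) (vcons Nat 0 2 (vnil Nat)))


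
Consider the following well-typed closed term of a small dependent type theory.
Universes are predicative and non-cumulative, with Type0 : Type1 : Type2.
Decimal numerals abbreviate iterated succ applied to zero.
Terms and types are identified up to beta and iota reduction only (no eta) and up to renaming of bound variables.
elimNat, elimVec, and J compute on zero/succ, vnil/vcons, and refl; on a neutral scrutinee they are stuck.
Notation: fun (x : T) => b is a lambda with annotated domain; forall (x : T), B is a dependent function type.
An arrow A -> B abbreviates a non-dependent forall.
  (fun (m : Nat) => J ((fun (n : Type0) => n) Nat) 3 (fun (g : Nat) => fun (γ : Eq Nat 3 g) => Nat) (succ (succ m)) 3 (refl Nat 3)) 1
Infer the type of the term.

type:
  Nat


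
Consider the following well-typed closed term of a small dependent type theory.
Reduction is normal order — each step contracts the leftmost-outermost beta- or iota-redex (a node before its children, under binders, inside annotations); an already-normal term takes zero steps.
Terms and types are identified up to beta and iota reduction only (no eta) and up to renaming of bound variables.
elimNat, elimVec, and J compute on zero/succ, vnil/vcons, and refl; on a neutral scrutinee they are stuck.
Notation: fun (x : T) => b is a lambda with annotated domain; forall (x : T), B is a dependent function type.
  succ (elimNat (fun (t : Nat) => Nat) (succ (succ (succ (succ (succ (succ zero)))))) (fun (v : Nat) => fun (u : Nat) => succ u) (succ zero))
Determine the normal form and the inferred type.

resulting normal form:
  succ (succ (succ (succ (succ (succ (succ (succ zero)))))))
type:
  Nat


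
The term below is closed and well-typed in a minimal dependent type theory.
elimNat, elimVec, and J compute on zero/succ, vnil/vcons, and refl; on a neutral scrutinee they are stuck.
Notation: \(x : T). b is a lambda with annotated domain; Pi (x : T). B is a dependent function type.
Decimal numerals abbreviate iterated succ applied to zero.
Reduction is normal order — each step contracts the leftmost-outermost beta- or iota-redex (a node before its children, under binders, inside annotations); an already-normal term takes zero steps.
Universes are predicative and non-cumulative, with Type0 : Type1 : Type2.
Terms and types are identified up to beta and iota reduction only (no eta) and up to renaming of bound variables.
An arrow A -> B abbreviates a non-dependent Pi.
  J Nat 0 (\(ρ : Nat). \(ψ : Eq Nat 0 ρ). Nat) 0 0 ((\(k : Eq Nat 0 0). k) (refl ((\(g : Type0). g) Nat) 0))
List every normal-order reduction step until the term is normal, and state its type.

normal-order reduction:
  J Nat 0 (\(ρ : Nat). \(ψ : Eq Nat 0 ρ). Nat) 0 0 ((\(k : Eq Nat 0 0). k) (refl ((\(g : Type0). g) Nat) 0))
  ~> J Nat 0 (\(ρ : Nat). \(ψ : Eq Nat 0 ρ). Nat) 0 0 (refl ((\(k : Type0). k) Nat) 0)
  ~> 0
type:
  Nat


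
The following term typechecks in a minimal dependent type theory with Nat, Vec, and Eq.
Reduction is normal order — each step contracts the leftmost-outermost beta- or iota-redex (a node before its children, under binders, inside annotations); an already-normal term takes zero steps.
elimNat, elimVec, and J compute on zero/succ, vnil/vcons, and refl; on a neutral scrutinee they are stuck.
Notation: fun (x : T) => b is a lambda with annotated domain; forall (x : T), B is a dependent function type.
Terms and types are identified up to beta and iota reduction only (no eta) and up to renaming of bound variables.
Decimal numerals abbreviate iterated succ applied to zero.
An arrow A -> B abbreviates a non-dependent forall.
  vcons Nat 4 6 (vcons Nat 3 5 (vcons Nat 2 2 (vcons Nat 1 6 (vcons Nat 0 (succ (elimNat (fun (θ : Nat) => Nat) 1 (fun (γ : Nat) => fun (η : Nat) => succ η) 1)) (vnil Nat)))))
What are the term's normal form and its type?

reduced normal form:
  vcons Nat 4 6 (vcons Nat 3 5 (vcons Nat 2 2 (vcons Nat 1 6 (vcons Nat 0 3 (vnil Nat)))))
type:
  Vec Nat 5
observation: 4 normal-order steps separate the term from its normal form.


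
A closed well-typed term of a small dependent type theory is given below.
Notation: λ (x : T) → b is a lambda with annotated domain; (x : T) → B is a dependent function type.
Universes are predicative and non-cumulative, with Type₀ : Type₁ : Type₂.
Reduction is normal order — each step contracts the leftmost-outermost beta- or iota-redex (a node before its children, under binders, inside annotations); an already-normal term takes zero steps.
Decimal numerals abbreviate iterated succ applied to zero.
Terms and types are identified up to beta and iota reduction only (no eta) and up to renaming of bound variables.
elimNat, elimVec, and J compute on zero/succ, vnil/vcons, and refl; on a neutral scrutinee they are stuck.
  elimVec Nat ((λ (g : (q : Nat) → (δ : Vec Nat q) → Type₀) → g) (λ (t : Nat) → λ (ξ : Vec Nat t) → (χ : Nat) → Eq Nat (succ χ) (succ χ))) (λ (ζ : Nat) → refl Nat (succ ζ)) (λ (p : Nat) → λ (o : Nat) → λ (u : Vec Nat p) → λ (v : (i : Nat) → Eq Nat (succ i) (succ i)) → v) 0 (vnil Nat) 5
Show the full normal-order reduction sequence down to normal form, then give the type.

reduction (normal order):
  elimVec Nat ((λ (g : (q : Nat) → (δ : Vec Nat q) → Type₀) → g) (λ (t : Nat) → λ (ξ : Vec Nat t) → (χ : Nat) → Eq Nat (succ χ) (succ χ))) (λ (ζ : Nat) → refl Nat (succ ζ)) (λ (p : Nat) → λ (o : Nat) → λ (u : Vec Nat p) → λ (v : (i : Nat) → Eq Nat (succ i) (succ i)) → v) 0 (vnil Nat) 5
  ~> (λ (g : Nat) → refl Nat (succ g)) 5
  ~> refl Nat 6
type:
  Eq Nat 6 6


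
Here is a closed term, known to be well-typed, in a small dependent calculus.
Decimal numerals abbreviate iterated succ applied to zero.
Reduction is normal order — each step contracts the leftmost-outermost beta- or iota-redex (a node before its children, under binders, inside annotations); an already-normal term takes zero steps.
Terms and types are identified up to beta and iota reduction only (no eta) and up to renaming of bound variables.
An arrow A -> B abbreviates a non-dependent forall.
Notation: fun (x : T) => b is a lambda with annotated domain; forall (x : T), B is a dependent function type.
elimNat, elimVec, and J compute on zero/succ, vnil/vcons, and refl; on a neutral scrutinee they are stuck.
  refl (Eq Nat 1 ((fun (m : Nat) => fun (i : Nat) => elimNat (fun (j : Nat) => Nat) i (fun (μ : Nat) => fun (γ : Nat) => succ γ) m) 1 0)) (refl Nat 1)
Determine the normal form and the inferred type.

reduced normal form:
  refl (Eq Nat 1 1) (refl Nat 1)
inferred type:
  Eq (Eq Nat 1 1) (refl Nat 1) (refl Nat 1)
observation: 6 normal-order steps normalize the term, beginning with a beta-redex.


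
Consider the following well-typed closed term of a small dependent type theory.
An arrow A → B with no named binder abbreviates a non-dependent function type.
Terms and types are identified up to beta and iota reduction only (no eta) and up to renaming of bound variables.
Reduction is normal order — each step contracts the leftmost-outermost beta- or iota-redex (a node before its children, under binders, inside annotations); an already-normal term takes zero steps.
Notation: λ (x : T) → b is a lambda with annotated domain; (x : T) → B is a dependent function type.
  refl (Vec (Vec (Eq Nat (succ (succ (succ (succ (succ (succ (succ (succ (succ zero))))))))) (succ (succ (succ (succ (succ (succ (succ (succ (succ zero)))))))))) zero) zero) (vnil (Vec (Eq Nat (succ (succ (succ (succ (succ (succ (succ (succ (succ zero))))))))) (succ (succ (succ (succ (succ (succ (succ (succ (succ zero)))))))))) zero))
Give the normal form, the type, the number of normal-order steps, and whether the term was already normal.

reduced normal form:
  refl (Vec (Vec (Eq Nat (succ (succ (succ (succ (succ (succ (succ (succ (succ zero))))))))) (succ (succ (succ (succ (succ (succ (succ (succ (succ zero)))))))))) zero) zero) (vnil (Vec (Eq Nat (succ (succ (succ (succ (succ (succ (succ (succ (succ zero))))))))) (succ (succ (succ (succ (succ (succ (succ (succ (succ zero)))))))))) zero))
type:
  Eq (Vec (Vec (Eq Nat (succ (succ (succ (succ (succ (succ (succ (succ (succ zero))))))))) (succ (succ (succ (succ (succ (succ (succ (succ (succ zero)))))))))) zero) zero) (vnil (Vec (Eq Nat (succ (succ (succ (succ (succ (succ (succ (succ (succ zero))))))))) (succ (succ (succ (succ (succ (succ (succ (succ (succ zero)))))))))) zero)) (vnil (Vec (Eq Nat (succ (succ (succ (succ (succ (succ (succ (succ (succ zero))))))))) (succ (succ (succ (succ (succ (succ (succ (succ (succ zero)))))))))) zero))
normal-order step count: 0
started in normal form: yes


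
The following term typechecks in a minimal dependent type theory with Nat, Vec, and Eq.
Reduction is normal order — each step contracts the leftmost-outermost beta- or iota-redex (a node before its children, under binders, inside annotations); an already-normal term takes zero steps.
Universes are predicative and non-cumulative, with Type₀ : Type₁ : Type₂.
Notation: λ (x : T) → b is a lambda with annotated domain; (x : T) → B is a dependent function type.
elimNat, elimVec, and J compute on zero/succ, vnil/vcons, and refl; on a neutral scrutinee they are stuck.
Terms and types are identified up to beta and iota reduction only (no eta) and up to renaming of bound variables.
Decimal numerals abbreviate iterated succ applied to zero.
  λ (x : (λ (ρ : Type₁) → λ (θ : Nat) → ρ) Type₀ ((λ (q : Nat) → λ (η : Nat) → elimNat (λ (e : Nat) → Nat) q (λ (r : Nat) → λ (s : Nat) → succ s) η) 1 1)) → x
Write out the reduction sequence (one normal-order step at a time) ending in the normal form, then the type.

reduction (normal order):
  λ (x : (λ (ρ : Type₁) → λ (θ : Nat) → ρ) Type₀ ((λ (q : Nat) → λ (η : Nat) → elimNat (λ (e : Nat) → Nat) q (λ (r : Nat) → λ (s : Nat) → succ s) η) 1 1)) → x
  ~> λ (x : (λ (ρ : Nat) → Type₀) ((λ (θ : Nat) → λ (q : Nat) → elimNat (λ (η : Nat) → Nat) θ (λ (e : Nat) → λ (r : Nat) → succ r) q) 1 1)) → x
  ~> λ (x : Type₀) → x
type:
  (x : Type₀) → Type₀


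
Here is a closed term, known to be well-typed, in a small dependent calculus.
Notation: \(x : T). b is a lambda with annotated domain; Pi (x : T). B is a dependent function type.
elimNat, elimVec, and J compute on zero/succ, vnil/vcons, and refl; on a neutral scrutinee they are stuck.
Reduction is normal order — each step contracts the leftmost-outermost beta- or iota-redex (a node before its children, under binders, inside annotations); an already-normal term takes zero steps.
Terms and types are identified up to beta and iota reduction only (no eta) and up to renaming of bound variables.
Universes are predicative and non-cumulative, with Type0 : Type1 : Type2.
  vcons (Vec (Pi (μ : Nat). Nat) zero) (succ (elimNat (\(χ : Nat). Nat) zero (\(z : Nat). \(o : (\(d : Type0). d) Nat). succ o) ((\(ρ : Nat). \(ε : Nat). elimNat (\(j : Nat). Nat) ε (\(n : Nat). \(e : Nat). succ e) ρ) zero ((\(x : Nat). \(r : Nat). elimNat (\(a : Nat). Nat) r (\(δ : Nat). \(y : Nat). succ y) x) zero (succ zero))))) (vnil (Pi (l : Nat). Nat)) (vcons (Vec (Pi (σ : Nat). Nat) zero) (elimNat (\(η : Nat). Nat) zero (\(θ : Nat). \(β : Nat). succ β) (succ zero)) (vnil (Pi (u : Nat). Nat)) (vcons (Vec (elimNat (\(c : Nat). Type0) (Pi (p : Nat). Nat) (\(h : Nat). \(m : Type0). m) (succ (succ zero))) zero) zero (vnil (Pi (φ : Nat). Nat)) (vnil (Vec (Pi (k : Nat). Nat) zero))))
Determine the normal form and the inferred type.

normal form:
  vcons (Vec (Pi (μ : Nat). Nat) zero) (succ (succ zero)) (vnil (Pi (χ : Nat). Nat)) (vcons (Vec (Pi (z : Nat). Nat) zero) (succ zero) (vnil (Pi (o : Nat). Nat)) (vcons (Vec (Pi (d : Nat). Nat) zero) zero (vnil (Pi (ρ : Nat). Nat)) (vnil (Vec (Pi (ε : Nat). Nat) zero))))
the term's type:
  Vec (Vec (Pi (μ : Nat). Nat) zero) (succ (succ (succ zero)))
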